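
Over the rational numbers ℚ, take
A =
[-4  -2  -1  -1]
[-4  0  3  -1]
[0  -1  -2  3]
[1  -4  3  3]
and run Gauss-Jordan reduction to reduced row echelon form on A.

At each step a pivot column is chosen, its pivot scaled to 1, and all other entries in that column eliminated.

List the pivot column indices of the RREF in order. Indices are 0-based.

pivot columns: 0, 1, 2, 3

pivot(0,0)=-4: scale R0 → (1, 1/2, 1/4, 1/4)
  clear (1,0): R1 −= (-4)R0 → (0, 2, 4, 0)
  clear (3,0): R3 −= (1)R0 → (0, -9/2, 11/4, 11/4)
pivot(1,1)=2: scale R1 → (0, 1, 2, 0)
  clear (0,1): R0 −= (1/2)R1 → (1, 0, -3/4, 1/4)
  clear (2,1): R2 −= (-1)R1 → (0, 0, 0, 3)
  clear (3,1): R3 −= (-9/2)R1 → (0, 0, 47/4, 11/4)
pivot(2,2): swap R2↔R3
pivot(2,2)=47/4: scale R2 → (0, 0, 1, 11/47)
  clear (0,2): R0 −= (-3/4)R2 → (1, 0, 0, 20/47)
  clear (1,2): R1 −= (2)R2 → (0, 1, 0, -22/47)
pivot(3,3)=3: scale R3 → (0, 0, 0, 1)
  clear (0,3): R0 −= (20/47)R3 → (1, 0, 0, 0)
  clear (1,3): R1 −= (-22/47)R3 → (0, 1, 0, 0)
  clear (2,3): R2 −= (11/47)R3 → (0, 0, 1, 0)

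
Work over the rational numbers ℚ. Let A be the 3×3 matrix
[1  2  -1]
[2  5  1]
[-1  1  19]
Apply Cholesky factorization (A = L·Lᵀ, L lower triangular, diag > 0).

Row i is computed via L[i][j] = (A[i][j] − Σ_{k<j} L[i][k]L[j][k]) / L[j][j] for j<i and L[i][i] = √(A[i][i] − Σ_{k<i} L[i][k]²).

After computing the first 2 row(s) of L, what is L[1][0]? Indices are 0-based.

Step 1: L[0][0] = √(1) = 1.
  L[1][0] = (2) / L[0][0] = 2.
Step 2: L[1][1] = √(1) = 1.

L[1][0] = 2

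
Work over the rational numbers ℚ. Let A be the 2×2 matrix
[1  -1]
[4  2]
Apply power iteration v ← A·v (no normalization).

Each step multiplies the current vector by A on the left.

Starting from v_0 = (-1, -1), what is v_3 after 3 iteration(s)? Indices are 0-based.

v_3 = (18, 0)

v_0 = (-1, -1).
v_1 = A·v_0 = (0, -6).
v_2 = A·v_1 = (6, -12).
v_3 = A·v_2 = (18, 0).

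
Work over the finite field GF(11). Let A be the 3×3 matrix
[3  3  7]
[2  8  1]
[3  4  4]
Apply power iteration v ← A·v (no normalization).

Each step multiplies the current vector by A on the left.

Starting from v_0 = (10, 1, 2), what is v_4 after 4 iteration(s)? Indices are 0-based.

v_0 = (10, 1, 2).
v_1 = A·v_0 = (3, 8, 9).
v_2 = A·v_1 = (8, 2, 0).
v_3 = A·v_2 = (8, 10, 10).
v_4 = A·v_3 = (3, 7, 5).

v_4 = (3, 7, 5)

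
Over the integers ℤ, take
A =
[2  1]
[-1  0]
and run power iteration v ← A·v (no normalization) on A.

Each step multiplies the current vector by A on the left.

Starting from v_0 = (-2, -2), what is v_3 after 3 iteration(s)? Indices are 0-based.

v_3 = (-14, 10)

v_0 = (-2, -2).
v_1 = A·v_0 = (-6, 2).
v_2 = A·v_1 = (-10, 6).
v_3 = A·v_2 = (-14, 10).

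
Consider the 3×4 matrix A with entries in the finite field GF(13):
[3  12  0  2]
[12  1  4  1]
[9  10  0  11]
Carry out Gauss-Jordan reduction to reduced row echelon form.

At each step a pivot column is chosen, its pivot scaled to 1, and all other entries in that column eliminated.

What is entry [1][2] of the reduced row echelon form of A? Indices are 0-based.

[1] R0 /= 3  ⇒  (1, 4, 0, 5)
     R1 -= 12·R0  ⇒  (0, 5, 4, 6)
     R2 -= 9·R0  ⇒  (0, 0, 0, 5)
[2] R1 /= 5  ⇒  (0, 1, 6, 9)
     R0 -= 4·R1  ⇒  (1, 0, 2, 8)
column 2 empty below row 2
[3] R2 /= 5  ⇒  (0, 0, 0, 1)
     R0 -= 8·R2  ⇒  (1, 0, 2, 0)
     R1 -= 9·R2  ⇒  (0, 1, 6, 0)

M[1][2] = 6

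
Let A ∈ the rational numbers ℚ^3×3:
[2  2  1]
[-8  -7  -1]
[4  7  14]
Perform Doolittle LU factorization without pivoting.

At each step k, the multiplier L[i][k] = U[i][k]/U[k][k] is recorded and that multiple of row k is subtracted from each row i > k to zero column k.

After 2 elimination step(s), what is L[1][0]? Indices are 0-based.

L[1][0] = -4

[col 0] pivot 2
  R1 -= -4*R0 → (0, 1, 3)  (L[1][0] := -4)
  R2 -= 2*R0 → (0, 3, 12)  (L[2][0] := 2)
[col 1] pivot 1
  R2 -= 3*R1 → (0, 0, 3)  (L[2][1] := 3)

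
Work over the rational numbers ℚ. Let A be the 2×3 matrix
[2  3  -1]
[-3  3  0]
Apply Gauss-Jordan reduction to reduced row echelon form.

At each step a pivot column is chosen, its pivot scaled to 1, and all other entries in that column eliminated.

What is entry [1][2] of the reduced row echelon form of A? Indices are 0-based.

M[1][2] = -1/5

[1] R0 /= 2  ⇒  (1, 3/2, -1/2)
     R1 -= -3·R0  ⇒  (0, 15/2, -3/2)
[2] R1 /= 15/2  ⇒  (0, 1, -1/5)
     R0 -= 3/2·R1  ⇒  (1, 0, -1/5)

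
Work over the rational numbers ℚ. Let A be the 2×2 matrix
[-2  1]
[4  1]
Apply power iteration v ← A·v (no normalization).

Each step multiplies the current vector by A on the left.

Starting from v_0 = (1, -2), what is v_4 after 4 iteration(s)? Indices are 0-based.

v_0 = (1, -2).
v_1 = A·v_0 = (-4, 2).
v_2 = A·v_1 = (10, -14).
v_3 = A·v_2 = (-34, 26).
v_4 = A·v_3 = (94, -110).

v_4 = (94, -110)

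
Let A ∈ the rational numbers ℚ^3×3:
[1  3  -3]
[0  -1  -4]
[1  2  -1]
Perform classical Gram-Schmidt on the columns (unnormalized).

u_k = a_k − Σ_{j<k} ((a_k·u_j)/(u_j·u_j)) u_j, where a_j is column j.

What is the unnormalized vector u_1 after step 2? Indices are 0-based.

u_1 = (1/2, -1, -1/2)

Step 1: u_0 = a_0 = (1, 0, 1).
Step 2: u_1 = a_1 − (5/2)·u_0 = (1/2, -1, -1/2).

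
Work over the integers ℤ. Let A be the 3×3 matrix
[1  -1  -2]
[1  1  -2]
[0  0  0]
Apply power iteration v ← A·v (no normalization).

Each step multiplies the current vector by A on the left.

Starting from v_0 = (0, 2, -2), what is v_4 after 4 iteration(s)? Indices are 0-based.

v_4 = (-16, -8, 0)

v_0 = (0, 2, -2).
v_1 = A·v_0 = (2, 6, 0).
v_2 = A·v_1 = (-4, 8, 0).
v_3 = A·v_2 = (-12, 4, 0).
v_4 = A·v_3 = (-16, -8, 0).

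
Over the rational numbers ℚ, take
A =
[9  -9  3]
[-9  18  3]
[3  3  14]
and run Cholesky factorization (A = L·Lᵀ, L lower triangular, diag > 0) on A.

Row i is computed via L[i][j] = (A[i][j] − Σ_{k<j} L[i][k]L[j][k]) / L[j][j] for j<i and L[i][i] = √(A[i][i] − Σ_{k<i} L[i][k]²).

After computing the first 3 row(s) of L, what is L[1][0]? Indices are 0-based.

Step 1: L[0][0] = √(9) = 3.
  L[1][0] = (-9) / L[0][0] = -3.
Step 2: L[1][1] = √(9) = 3.
  L[2][0] = (3) / L[0][0] = 1.
  L[2][1] = (6) / L[1][1] = 2.
Step 3: L[2][2] = √(9) = 3.

L[1][0] = -3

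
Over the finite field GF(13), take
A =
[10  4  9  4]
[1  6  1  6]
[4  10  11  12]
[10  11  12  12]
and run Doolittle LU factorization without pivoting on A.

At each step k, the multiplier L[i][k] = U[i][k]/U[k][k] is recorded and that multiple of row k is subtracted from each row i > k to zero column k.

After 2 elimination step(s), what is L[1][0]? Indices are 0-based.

[col 0] pivot 10
  R1 -= 4*R0 → (0, 3, 4, 3)  (L[1][0] := 4)
  R2 -= 3*R0 → (0, 11, 10, 0)  (L[2][0] := 3)
  R3 -= 1*R0 → (0, 7, 3, 8)  (L[3][0] := 1)
[col 1] pivot 3
  R2 -= 8*R1 → (0, 0, 4, 2)  (L[2][1] := 8)
  R3 -= 11*R1 → (0, 0, 11, 1)  (L[3][1] := 11)

L[1][0] = 4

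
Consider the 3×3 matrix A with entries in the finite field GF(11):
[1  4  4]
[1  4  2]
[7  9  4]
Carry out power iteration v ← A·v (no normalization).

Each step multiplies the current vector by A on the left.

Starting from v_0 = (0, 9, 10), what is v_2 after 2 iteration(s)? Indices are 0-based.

v_0 = (0, 9, 10).
v_1 = A·v_0 = (10, 1, 0).
v_2 = A·v_1 = (3, 3, 2).

v_2 = (3, 3, 2)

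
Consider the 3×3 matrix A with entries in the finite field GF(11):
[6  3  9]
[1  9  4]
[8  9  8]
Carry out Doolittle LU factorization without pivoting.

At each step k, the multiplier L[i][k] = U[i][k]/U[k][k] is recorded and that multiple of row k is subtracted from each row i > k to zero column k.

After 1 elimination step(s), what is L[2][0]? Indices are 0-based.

L[2][0] = 5

Step 1: pivot at (0,0) is 6.
  row1 ← row1 − (2)·row0  ⇒  L[1][0]=2, U row1=(0, 3, 8)
  row2 ← row2 − (5)·row0  ⇒  L[2][0]=5, U row2=(0, 5, 7)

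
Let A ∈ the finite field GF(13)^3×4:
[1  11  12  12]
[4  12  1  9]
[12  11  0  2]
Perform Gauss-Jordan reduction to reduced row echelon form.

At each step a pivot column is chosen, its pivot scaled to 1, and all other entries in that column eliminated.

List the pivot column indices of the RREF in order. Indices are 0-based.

pivot columns: 0, 1, 3

step 1: normalize row 0 (÷1) = (1, 11, 12, 12)
  row 1: subtract 4×row0 = (0, 7, 5, 0)
  row 2: subtract 12×row0 = (0, 9, 12, 1)
step 2: normalize row 1 (÷7) = (0, 1, 10, 0)
  row 0: subtract 11×row1 = (1, 0, 6, 12)
  row 2: subtract 9×row1 = (0, 0, 0, 1)
skip col 2 (zero from row 2)
step 3: normalize row 2 (÷1) = (0, 0, 0, 1)
  row 0: subtract 12×row2 = (1, 0, 6, 0)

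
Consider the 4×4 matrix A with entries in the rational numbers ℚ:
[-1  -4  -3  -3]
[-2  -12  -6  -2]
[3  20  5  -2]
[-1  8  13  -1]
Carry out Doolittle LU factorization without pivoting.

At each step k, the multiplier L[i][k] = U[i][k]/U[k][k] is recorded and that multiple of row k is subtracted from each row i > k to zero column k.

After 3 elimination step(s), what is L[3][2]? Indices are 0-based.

k=0: U[0][0]=-1
  eliminate (1,0): mult=2, new row 1: (0, -4, 0, 4); set L[1][0]=2
  eliminate (2,0): mult=-3, new row 2: (0, 8, -4, -11); set L[2][0]=-3
  eliminate (3,0): mult=1, new row 3: (0, 12, 16, 2); set L[3][0]=1
k=1: U[1][1]=-4
  eliminate (2,1): mult=-2, new row 2: (0, 0, -4, -3); set L[2][1]=-2
  eliminate (3,1): mult=-3, new row 3: (0, 0, 16, 14); set L[3][1]=-3
k=2: U[2][2]=-4
  eliminate (3,2): mult=-4, new row 3: (0, 0, 0, 2); set L[3][2]=-4

L[3][2] = -4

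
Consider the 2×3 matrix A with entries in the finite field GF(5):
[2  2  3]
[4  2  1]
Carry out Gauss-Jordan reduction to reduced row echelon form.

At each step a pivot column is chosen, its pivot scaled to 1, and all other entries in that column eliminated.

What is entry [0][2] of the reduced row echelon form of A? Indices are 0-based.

[1] R0 /= 2  ⇒  (1, 1, 4)
     R1 -= 4·R0  ⇒  (0, 3, 0)
[2] R1 /= 3  ⇒  (0, 1, 0)
     R0 -= 1·R1  ⇒  (1, 0, 4)

M[0][2] = 4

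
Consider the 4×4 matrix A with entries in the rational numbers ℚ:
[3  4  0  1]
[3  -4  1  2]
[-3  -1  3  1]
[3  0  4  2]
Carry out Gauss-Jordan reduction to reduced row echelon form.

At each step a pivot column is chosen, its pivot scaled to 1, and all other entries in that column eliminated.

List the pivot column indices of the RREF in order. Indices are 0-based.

step 1: normalize row 0 (÷3) = (1, 4/3, 0, 1/3)
  row 1: subtract 3×row0 = (0, -8, 1, 1)
  row 2: subtract -3×row0 = (0, 3, 3, 2)
  row 3: subtract 3×row0 = (0, -4, 4, 1)
step 2: normalize row 1 (÷-8) = (0, 1, -1/8, -1/8)
  row 0: subtract 4/3×row1 = (1, 0, 1/6, 1/2)
  row 2: subtract 3×row1 = (0, 0, 27/8, 19/8)
  row 3: subtract -4×row1 = (0, 0, 7/2, 1/2)
step 3: normalize row 2 (÷27/8) = (0, 0, 1, 19/27)
  row 0: subtract 1/6×row2 = (1, 0, 0, 31/81)
  row 1: subtract -1/8×row2 = (0, 1, 0, -1/27)
  row 3: subtract 7/2×row2 = (0, 0, 0, -53/27)
step 4: normalize row 3 (÷-53/27) = (0, 0, 0, 1)
  row 0: subtract 31/81×row3 = (1, 0, 0, 0)
  row 1: subtract -1/27×row3 = (0, 1, 0, 0)
  row 2: subtract 19/27×row3 = (0, 0, 1, 0)

pivot columns: 0, 1, 2, 3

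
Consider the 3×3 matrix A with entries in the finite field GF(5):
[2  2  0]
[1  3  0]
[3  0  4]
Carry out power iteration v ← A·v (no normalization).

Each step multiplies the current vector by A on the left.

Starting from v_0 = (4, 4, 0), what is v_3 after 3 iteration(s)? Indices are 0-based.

v_0 = (4, 4, 0).
v_1 = A·v_0 = (1, 1, 2).
v_2 = A·v_1 = (4, 4, 1).
v_3 = A·v_2 = (1, 1, 1).

v_3 = (1, 1, 1)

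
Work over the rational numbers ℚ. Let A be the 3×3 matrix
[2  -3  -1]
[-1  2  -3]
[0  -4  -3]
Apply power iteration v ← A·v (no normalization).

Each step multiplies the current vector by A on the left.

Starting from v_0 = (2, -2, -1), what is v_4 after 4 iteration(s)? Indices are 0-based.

v_0 = (2, -2, -1).
v_1 = A·v_0 = (11, -3, 11).
v_2 = A·v_1 = (20, -50, -21).
v_3 = A·v_2 = (211, -57, 263).
v_4 = A·v_3 = (330, -1114, -561).

v_4 = (330, -1114, -561)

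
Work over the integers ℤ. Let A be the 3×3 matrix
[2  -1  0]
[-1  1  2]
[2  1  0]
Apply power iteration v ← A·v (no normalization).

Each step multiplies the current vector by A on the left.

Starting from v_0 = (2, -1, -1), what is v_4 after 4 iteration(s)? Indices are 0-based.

v_0 = (2, -1, -1).
v_1 = A·v_0 = (5, -5, 3).
v_2 = A·v_1 = (15, -4, 5).
v_3 = A·v_2 = (34, -9, 26).
v_4 = A·v_3 = (77, 9, 59).

v_4 = (77, 9, 59)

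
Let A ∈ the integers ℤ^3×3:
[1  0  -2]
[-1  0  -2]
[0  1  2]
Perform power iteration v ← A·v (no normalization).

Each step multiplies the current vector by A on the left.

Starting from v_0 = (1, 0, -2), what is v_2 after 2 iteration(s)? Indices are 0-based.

v_2 = (13, 3, -5)

v_0 = (1, 0, -2).
v_1 = A·v_0 = (5, 3, -4).
v_2 = A·v_1 = (13, 3, -5).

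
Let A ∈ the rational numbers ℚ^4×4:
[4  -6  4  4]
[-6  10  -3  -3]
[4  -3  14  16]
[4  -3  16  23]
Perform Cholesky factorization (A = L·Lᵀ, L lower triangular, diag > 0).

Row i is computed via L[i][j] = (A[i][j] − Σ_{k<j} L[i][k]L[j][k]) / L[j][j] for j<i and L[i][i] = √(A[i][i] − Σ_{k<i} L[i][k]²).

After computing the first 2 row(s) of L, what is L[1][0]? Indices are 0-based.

L[1][0] = -3

Step 1: L[0][0] = √(4) = 2.
  L[1][0] = (-6) / L[0][0] = -3.
Step 2: L[1][1] = √(1) = 1.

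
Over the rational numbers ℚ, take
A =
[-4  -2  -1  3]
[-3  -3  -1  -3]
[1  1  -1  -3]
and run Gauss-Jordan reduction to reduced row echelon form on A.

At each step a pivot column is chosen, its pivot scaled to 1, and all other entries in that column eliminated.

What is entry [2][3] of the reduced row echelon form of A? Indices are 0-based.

M[2][3] = 3

pivot(0,0)=-4: scale R0 → (1, 1/2, 1/4, -3/4)
  clear (1,0): R1 −= (-3)R0 → (0, -3/2, -1/4, -21/4)
  clear (2,0): R2 −= (1)R0 → (0, 1/2, -5/4, -9/4)
pivot(1,1)=-3/2: scale R1 → (0, 1, 1/6, 7/2)
  clear (0,1): R0 −= (1/2)R1 → (1, 0, 1/6, -5/2)
  clear (2,1): R2 −= (1/2)R1 → (0, 0, -4/3, -4)
pivot(2,2)=-4/3: scale R2 → (0, 0, 1, 3)
  clear (0,2): R0 −= (1/6)R2 → (1, 0, 0, -3)
  clear (1,2): R1 −= (1/6)R2 → (0, 1, 0, 3)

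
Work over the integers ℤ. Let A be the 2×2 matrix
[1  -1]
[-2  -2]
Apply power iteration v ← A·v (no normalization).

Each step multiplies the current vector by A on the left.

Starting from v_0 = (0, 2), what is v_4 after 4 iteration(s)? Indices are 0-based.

v_4 = (18, 76)

v_0 = (0, 2).
v_1 = A·v_0 = (-2, -4).
v_2 = A·v_1 = (2, 12).
v_3 = A·v_2 = (-10, -28).
v_4 = A·v_3 = (18, 76).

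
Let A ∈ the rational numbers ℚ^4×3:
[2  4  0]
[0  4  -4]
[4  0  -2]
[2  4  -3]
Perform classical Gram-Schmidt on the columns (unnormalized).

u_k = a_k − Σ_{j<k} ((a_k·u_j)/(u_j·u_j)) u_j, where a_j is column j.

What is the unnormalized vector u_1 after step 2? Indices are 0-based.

Step 1: u_0 = a_0 = (2, 0, 4, 2).
Step 2: u_1 = a_1 − (2/3)·u_0 = (8/3, 4, -8/3, 8/3).

u_1 = (8/3, 4, -8/3, 8/3)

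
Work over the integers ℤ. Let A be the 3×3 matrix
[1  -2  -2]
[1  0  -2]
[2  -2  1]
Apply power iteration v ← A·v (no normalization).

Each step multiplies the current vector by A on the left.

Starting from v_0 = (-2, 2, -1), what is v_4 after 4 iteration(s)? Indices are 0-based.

v_0 = (-2, 2, -1).
v_1 = A·v_0 = (-4, 0, -9).
v_2 = A·v_1 = (14, 14, -17).
v_3 = A·v_2 = (20, 48, -17).
v_4 = A·v_3 = (-42, 54, -73).

v_4 = (-42, 54, -73)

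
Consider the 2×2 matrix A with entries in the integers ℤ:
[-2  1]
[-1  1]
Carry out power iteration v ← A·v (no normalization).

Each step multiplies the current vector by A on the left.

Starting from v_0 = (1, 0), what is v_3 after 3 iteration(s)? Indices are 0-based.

v_0 = (1, 0).
v_1 = A·v_0 = (-2, -1).
v_2 = A·v_1 = (3, 1).
v_3 = A·v_2 = (-5, -2).

v_3 = (-5, -2)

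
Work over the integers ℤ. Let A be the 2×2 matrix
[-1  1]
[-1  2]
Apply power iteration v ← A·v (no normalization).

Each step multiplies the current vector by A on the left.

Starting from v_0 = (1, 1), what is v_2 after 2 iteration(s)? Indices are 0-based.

v_0 = (1, 1).
v_1 = A·v_0 = (0, 1).
v_2 = A·v_1 = (1, 2).

v_2 = (1, 2)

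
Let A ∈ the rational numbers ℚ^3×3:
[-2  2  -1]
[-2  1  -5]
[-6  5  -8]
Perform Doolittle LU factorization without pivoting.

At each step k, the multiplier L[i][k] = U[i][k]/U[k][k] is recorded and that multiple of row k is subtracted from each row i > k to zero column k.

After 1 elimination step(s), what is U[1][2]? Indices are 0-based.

U[1][2] = -4

k=0: U[0][0]=-2
  eliminate (1,0): mult=1, new row 1: (0, -1, -4); set L[1][0]=1
  eliminate (2,0): mult=3, new row 2: (0, -1, -5); set L[2][0]=3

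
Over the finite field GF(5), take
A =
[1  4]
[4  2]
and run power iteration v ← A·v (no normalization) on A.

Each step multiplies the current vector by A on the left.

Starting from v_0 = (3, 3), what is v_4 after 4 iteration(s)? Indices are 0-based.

v_0 = (3, 3).
v_1 = A·v_0 = (0, 3).
v_2 = A·v_1 = (2, 1).
v_3 = A·v_2 = (1, 0).
v_4 = A·v_3 = (1, 4).

v_4 = (1, 4)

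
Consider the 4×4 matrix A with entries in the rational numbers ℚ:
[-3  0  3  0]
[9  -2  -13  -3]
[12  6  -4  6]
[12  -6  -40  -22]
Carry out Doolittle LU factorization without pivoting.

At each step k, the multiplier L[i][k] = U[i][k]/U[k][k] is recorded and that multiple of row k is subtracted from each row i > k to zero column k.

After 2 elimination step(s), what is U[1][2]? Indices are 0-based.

k=0: U[0][0]=-3
  eliminate (1,0): mult=-3, new row 1: (0, -2, -4, -3); set L[1][0]=-3
  eliminate (2,0): mult=-4, new row 2: (0, 6, 8, 6); set L[2][0]=-4
  eliminate (3,0): mult=-4, new row 3: (0, -6, -28, -22); set L[3][0]=-4
k=1: U[1][1]=-2
  eliminate (2,1): mult=-3, new row 2: (0, 0, -4, -3); set L[2][1]=-3
  eliminate (3,1): mult=3, new row 3: (0, 0, -16, -13); set L[3][1]=3

U[1][2] = -4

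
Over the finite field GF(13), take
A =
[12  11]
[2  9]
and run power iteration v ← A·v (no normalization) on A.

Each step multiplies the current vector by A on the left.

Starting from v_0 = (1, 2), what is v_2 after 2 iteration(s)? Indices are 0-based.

v_2 = (4, 1)

v_0 = (1, 2).
v_1 = A·v_0 = (8, 7).
v_2 = A·v_1 = (4, 1).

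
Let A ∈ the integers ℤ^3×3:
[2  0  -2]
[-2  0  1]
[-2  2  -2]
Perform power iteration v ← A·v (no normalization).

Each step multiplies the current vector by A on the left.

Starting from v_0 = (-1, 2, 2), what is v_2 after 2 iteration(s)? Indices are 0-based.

v_0 = (-1, 2, 2).
v_1 = A·v_0 = (-6, 4, 2).
v_2 = A·v_1 = (-16, 14, 16).

v_2 = (-16, 14, 16)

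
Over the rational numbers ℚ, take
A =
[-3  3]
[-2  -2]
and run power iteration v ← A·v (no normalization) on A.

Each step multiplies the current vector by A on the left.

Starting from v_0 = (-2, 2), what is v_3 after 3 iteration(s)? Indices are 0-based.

v_3 = (36, 120)

v_0 = (-2, 2).
v_1 = A·v_0 = (12, 0).
v_2 = A·v_1 = (-36, -24).
v_3 = A·v_2 = (36, 120).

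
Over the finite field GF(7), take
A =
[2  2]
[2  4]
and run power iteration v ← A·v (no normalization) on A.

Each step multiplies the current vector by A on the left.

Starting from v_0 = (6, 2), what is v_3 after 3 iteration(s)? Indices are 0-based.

v_0 = (6, 2).
v_1 = A·v_0 = (2, 6).
v_2 = A·v_1 = (2, 0).
v_3 = A·v_2 = (4, 4).

v_3 = (4, 4)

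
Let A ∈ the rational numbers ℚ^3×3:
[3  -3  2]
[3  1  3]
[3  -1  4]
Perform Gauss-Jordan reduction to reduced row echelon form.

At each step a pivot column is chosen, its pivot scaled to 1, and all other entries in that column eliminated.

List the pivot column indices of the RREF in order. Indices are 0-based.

pivot columns: 0, 1, 2

step 1: normalize row 0 (÷3) = (1, -1, 2/3)
  row 1: subtract 3×row0 = (0, 4, 1)
  row 2: subtract 3×row0 = (0, 2, 2)
step 2: normalize row 1 (÷4) = (0, 1, 1/4)
  row 0: subtract -1×row1 = (1, 0, 11/12)
  row 2: subtract 2×row1 = (0, 0, 3/2)
step 3: normalize row 2 (÷3/2) = (0, 0, 1)
  row 0: subtract 11/12×row2 = (1, 0, 0)
  row 1: subtract 1/4×row2 = (0, 1, 0)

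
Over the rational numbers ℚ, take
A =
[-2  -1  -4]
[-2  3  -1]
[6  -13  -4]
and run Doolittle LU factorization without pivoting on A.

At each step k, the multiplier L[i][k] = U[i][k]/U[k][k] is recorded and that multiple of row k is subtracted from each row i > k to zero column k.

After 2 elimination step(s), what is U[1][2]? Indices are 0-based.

Step 1: pivot at (0,0) is -2.
  row1 ← row1 − (1)·row0  ⇒  L[1][0]=1, U row1=(0, 4, 3)
  row2 ← row2 − (-3)·row0  ⇒  L[2][0]=-3, U row2=(0, -16, -16)
Step 2: pivot at (1,1) is 4.
  row2 ← row2 − (-4)·row1  ⇒  L[2][1]=-4, U row2=(0, 0, -4)

U[1][2] = 3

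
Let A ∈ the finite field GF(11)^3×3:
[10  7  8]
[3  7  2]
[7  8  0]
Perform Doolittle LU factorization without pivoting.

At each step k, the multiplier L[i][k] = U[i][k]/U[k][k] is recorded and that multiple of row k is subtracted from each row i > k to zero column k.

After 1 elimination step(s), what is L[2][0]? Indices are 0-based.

k=0: U[0][0]=10
  eliminate (1,0): mult=8, new row 1: (0, 6, 4); set L[1][0]=8
  eliminate (2,0): mult=4, new row 2: (0, 2, 1); set L[2][0]=4

L[2][0] = 4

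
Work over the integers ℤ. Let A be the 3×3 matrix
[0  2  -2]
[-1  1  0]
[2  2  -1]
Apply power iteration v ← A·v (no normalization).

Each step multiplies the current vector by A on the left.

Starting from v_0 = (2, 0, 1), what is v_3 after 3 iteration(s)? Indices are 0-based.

v_3 = (22, 10, -9)

v_0 = (2, 0, 1).
v_1 = A·v_0 = (-2, -2, 3).
v_2 = A·v_1 = (-10, 0, -11).
v_3 = A·v_2 = (22, 10, -9).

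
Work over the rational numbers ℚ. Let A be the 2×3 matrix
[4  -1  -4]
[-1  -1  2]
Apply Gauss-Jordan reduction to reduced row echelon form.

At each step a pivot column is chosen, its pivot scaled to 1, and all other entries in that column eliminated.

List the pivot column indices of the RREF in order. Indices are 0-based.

step 1: normalize row 0 (÷4) = (1, -1/4, -1)
  row 1: subtract -1×row0 = (0, -5/4, 1)
step 2: normalize row 1 (÷-5/4) = (0, 1, -4/5)
  row 0: subtract -1/4×row1 = (1, 0, -6/5)

pivot columns: 0, 1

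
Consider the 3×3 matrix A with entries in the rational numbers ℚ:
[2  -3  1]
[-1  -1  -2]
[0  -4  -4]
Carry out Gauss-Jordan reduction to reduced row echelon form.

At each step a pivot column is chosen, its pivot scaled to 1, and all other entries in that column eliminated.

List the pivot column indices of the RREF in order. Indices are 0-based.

pivot columns: 0, 1, 2

step 1: normalize row 0 (÷2) = (1, -3/2, 1/2)
  row 1: subtract -1×row0 = (0, -5/2, -3/2)
step 2: normalize row 1 (÷-5/2) = (0, 1, 3/5)
  row 0: subtract -3/2×row1 = (1, 0, 7/5)
  row 2: subtract -4×row1 = (0, 0, -8/5)
step 3: normalize row 2 (÷-8/5) = (0, 0, 1)
  row 0: subtract 7/5×row2 = (1, 0, 0)
  row 1: subtract 3/5×row2 = (0, 1, 0)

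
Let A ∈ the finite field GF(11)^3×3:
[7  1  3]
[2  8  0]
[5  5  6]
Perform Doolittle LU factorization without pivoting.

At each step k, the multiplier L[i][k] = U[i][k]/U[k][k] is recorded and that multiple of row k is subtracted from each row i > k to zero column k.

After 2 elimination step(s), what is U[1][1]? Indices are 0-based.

U[1][1] = 3

Step 1: pivot at (0,0) is 7.
  row1 ← row1 − (5)·row0  ⇒  L[1][0]=5, U row1=(0, 3, 7)
  row2 ← row2 − (7)·row0  ⇒  L[2][0]=7, U row2=(0, 9, 7)
Step 2: pivot at (1,1) is 3.
  row2 ← row2 − (3)·row1  ⇒  L[2][1]=3, U row2=(0, 0, 8)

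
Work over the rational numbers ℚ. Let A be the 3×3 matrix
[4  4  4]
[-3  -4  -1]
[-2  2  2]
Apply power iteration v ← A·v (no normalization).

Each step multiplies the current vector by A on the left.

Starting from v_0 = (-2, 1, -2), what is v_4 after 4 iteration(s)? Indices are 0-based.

v_4 = (960, -372, 0)

v_0 = (-2, 1, -2).
v_1 = A·v_0 = (-12, 4, 2).
v_2 = A·v_1 = (-24, 18, 36).
v_3 = A·v_2 = (120, -36, 156).
v_4 = A·v_3 = (960, -372, 0).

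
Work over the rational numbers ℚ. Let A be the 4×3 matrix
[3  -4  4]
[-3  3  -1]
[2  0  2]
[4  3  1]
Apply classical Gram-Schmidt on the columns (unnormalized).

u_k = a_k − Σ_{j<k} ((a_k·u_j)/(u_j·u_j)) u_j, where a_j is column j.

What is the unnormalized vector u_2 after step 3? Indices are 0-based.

Step 1: u_0 = a_0 = (3, -3, 2, 4).
Step 2: u_1 = a_1 − (-9/38)·u_0 = (-125/38, 87/38, 9/19, 75/19).
Step 3: u_2 = a_2 − (23/38)·u_0 − (-401/1211)·u_1 = (1326/1211, 1906/1211, 1146/1211, -138/1211).

u_2 = (1326/1211, 1906/1211, 1146/1211, -138/1211)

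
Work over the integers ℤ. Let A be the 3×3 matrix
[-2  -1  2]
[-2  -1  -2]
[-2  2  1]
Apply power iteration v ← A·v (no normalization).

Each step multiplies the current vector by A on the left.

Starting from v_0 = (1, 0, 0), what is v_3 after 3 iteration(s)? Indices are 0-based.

v_0 = (1, 0, 0).
v_1 = A·v_0 = (-2, -2, -2).
v_2 = A·v_1 = (2, 10, -2).
v_3 = A·v_2 = (-18, -10, 14).

v_3 = (-18, -10, 14)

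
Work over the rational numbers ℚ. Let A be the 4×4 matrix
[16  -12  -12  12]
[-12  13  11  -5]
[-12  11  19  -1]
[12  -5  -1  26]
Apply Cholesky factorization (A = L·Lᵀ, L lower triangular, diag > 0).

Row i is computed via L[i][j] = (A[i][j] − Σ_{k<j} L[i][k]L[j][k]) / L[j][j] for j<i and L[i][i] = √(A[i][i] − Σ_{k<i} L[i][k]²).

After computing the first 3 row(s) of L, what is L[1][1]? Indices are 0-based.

Step 1: L[0][0] = √(16) = 4.
  L[1][0] = (-12) / L[0][0] = -3.
Step 2: L[1][1] = √(4) = 2.
  L[2][0] = (-12) / L[0][0] = -3.
  L[2][1] = (2) / L[1][1] = 1.
Step 3: L[2][2] = √(9) = 3.

L[1][1] = 2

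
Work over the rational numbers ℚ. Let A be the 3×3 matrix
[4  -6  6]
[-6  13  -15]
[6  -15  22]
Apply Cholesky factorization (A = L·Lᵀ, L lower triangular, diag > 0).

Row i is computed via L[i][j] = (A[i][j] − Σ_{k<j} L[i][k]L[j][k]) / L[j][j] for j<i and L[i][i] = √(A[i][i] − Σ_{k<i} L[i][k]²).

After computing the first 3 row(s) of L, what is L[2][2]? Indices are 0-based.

Step 1: L[0][0] = √(4) = 2.
  L[1][0] = (-6) / L[0][0] = -3.
Step 2: L[1][1] = √(4) = 2.
  L[2][0] = (6) / L[0][0] = 3.
  L[2][1] = (-6) / L[1][1] = -3.
Step 3: L[2][2] = √(4) = 2.

L[2][2] = 2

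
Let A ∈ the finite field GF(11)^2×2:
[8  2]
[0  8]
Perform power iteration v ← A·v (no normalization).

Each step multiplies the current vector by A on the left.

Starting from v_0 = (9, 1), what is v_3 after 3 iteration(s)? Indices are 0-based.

v_3 = (9, 6)

v_0 = (9, 1).
v_1 = A·v_0 = (8, 8).
v_2 = A·v_1 = (3, 9).
v_3 = A·v_2 = (9, 6).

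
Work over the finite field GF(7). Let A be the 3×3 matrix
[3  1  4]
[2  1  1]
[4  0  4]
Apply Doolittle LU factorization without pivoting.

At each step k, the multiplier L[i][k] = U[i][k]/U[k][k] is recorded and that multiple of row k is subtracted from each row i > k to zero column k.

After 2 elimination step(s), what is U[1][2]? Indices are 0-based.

Step 1: pivot at (0,0) is 3.
  row1 ← row1 − (3)·row0  ⇒  L[1][0]=3, U row1=(0, 5, 3)
  row2 ← row2 − (6)·row0  ⇒  L[2][0]=6, U row2=(0, 1, 1)
Step 2: pivot at (1,1) is 5.
  row2 ← row2 − (3)·row1  ⇒  L[2][1]=3, U row2=(0, 0, 6)

U[1][2] = 3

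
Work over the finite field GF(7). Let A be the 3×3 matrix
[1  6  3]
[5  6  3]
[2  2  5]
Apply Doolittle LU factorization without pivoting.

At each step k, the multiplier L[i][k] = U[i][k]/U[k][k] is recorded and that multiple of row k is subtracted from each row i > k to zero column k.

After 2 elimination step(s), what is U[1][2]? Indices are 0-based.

U[1][2] = 2

Step 1: pivot at (0,0) is 1.
  row1 ← row1 − (5)·row0  ⇒  L[1][0]=5, U row1=(0, 4, 2)
  row2 ← row2 − (2)·row0  ⇒  L[2][0]=2, U row2=(0, 4, 6)
Step 2: pivot at (1,1) is 4.
  row2 ← row2 − (1)·row1  ⇒  L[2][1]=1, U row2=(0, 0, 4)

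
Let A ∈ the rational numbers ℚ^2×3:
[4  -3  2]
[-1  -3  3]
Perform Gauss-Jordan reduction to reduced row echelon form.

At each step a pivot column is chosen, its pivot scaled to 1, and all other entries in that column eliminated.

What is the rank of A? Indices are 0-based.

rank = 2

[1] R0 /= 4  ⇒  (1, -3/4, 1/2)
     R1 -= -1·R0  ⇒  (0, -15/4, 7/2)
[2] R1 /= -15/4  ⇒  (0, 1, -14/15)
     R0 -= -3/4·R1  ⇒  (1, 0, -1/5)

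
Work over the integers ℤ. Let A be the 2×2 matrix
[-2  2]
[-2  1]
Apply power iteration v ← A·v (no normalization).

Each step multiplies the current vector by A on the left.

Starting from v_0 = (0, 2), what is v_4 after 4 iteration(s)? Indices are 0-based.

v_4 = (12, 10)

v_0 = (0, 2).
v_1 = A·v_0 = (4, 2).
v_2 = A·v_1 = (-4, -6).
v_3 = A·v_2 = (-4, 2).
v_4 = A·v_3 = (12, 10).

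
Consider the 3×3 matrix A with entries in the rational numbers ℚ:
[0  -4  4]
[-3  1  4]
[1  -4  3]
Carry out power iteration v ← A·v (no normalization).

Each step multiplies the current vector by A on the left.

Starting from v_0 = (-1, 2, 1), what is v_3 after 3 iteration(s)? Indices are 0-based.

v_3 = (-220, -55, -222)

v_0 = (-1, 2, 1).
v_1 = A·v_0 = (-4, 9, -6).
v_2 = A·v_1 = (-60, -3, -58).
v_3 = A·v_2 = (-220, -55, -222).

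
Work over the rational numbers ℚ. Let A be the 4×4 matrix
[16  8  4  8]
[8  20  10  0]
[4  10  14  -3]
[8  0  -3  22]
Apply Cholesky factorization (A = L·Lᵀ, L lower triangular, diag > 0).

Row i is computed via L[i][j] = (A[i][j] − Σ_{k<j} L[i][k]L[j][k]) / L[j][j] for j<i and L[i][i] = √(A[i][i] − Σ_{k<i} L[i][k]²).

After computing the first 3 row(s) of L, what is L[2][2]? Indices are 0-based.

L[2][2] = 3

Step 1: L[0][0] = √(16) = 4.
  L[1][0] = (8) / L[0][0] = 2.
Step 2: L[1][1] = √(16) = 4.
  L[2][0] = (4) / L[0][0] = 1.
  L[2][1] = (8) / L[1][1] = 2.
Step 3: L[2][2] = √(9) = 3.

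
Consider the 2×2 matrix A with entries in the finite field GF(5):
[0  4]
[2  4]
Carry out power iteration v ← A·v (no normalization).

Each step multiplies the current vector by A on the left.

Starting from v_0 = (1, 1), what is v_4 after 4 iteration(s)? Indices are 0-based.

v_0 = (1, 1).
v_1 = A·v_0 = (4, 1).
v_2 = A·v_1 = (4, 2).
v_3 = A·v_2 = (3, 1).
v_4 = A·v_3 = (4, 0).

v_4 = (4, 0)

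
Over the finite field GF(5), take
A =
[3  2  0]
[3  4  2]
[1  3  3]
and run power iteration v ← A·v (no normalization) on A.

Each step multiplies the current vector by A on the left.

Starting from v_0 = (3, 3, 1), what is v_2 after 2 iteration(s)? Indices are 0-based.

v_0 = (3, 3, 1).
v_1 = A·v_0 = (0, 3, 0).
v_2 = A·v_1 = (1, 2, 4).

v_2 = (1, 2, 4)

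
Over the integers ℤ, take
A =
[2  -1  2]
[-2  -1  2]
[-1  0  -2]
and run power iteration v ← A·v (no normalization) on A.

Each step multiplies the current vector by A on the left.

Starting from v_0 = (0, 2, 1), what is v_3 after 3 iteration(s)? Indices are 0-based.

v_3 = (4, 20, -4)

v_0 = (0, 2, 1).
v_1 = A·v_0 = (0, 0, -2).
v_2 = A·v_1 = (-4, -4, 4).
v_3 = A·v_2 = (4, 20, -4).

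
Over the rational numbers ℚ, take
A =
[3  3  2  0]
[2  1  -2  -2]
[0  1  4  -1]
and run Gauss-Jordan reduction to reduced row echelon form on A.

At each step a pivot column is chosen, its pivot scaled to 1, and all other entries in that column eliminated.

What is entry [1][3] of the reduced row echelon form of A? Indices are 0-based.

M[1][3] = 17

[1] R0 /= 3  ⇒  (1, 1, 2/3, 0)
     R1 -= 2·R0  ⇒  (0, -1, -10/3, -2)
[2] R1 /= -1  ⇒  (0, 1, 10/3, 2)
     R0 -= 1·R1  ⇒  (1, 0, -8/3, -2)
     R2 -= 1·R1  ⇒  (0, 0, 2/3, -3)
[3] R2 /= 2/3  ⇒  (0, 0, 1, -9/2)
     R0 -= -8/3·R2  ⇒  (1, 0, 0, -14)
     R1 -= 10/3·R2  ⇒  (0, 1, 0, 17)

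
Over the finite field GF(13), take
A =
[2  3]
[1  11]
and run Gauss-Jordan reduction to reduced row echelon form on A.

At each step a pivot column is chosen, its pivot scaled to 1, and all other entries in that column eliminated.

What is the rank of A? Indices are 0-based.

step 1: normalize row 0 (÷2) = (1, 8)
  row 1: subtract 1×row0 = (0, 3)
step 2: normalize row 1 (÷3) = (0, 1)
  row 0: subtract 8×row1 = (1, 0)

rank = 2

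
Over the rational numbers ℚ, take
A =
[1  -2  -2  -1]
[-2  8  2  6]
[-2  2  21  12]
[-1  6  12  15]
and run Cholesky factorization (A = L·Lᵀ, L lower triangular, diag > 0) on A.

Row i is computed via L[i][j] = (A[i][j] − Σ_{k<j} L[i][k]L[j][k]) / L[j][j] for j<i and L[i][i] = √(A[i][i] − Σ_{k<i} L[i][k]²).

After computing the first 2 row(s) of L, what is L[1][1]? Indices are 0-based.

Step 1: L[0][0] = √(1) = 1.
  L[1][0] = (-2) / L[0][0] = -2.
Step 2: L[1][1] = √(4) = 2.

L[1][1] = 2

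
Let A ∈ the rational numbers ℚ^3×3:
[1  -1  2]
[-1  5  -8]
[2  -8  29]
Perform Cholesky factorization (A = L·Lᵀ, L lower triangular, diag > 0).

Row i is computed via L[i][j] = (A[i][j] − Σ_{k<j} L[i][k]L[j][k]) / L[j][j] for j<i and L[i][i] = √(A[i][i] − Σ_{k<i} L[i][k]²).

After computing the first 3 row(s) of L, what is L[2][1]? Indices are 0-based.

Step 1: L[0][0] = √(1) = 1.
  L[1][0] = (-1) / L[0][0] = -1.
Step 2: L[1][1] = √(4) = 2.
  L[2][0] = (2) / L[0][0] = 2.
  L[2][1] = (-6) / L[1][1] = -3.
Step 3: L[2][2] = √(16) = 4.

L[2][1] = -3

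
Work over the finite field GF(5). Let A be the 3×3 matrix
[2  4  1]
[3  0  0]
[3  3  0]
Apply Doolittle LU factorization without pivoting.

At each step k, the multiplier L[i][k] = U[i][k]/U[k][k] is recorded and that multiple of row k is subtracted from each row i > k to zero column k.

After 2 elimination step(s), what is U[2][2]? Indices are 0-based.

Step 1: pivot at (0,0) is 2.
  row1 ← row1 − (4)·row0  ⇒  L[1][0]=4, U row1=(0, 4, 1)
  row2 ← row2 − (4)·row0  ⇒  L[2][0]=4, U row2=(0, 2, 1)
Step 2: pivot at (1,1) is 4.
  row2 ← row2 − (3)·row1  ⇒  L[2][1]=3, U row2=(0, 0, 3)

U[2][2] = 3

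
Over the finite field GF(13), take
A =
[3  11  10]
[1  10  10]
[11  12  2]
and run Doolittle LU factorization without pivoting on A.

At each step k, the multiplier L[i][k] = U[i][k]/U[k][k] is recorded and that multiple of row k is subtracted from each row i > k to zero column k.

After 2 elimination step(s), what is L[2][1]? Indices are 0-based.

Step 1: pivot at (0,0) is 3.
  row1 ← row1 − (9)·row0  ⇒  L[1][0]=9, U row1=(0, 2, 11)
  row2 ← row2 − (8)·row0  ⇒  L[2][0]=8, U row2=(0, 2, 0)
Step 2: pivot at (1,1) is 2.
  row2 ← row2 − (1)·row1  ⇒  L[2][1]=1, U row2=(0, 0, 2)

L[2][1] = 1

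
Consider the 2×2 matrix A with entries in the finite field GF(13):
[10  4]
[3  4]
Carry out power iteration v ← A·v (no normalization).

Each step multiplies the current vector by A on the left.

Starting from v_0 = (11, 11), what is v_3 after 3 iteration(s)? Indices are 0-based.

v_3 = (6, 5)

v_0 = (11, 11).
v_1 = A·v_0 = (11, 12).
v_2 = A·v_1 = (2, 3).
v_3 = A·v_2 = (6, 5).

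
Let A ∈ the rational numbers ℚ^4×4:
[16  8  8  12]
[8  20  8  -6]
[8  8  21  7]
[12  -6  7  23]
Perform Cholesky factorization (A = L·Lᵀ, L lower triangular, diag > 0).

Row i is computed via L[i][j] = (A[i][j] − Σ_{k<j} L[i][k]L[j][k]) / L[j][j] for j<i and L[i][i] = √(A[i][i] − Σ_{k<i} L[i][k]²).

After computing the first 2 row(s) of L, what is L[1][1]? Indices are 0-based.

Step 1: L[0][0] = √(16) = 4.
  L[1][0] = (8) / L[0][0] = 2.
Step 2: L[1][1] = √(16) = 4.

L[1][1] = 4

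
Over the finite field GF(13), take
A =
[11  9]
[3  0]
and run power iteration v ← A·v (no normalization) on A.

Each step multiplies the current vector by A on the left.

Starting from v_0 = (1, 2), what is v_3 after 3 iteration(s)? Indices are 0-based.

v_3 = (0, 11)

v_0 = (1, 2).
v_1 = A·v_0 = (3, 3).
v_2 = A·v_1 = (8, 9).
v_3 = A·v_2 = (0, 11).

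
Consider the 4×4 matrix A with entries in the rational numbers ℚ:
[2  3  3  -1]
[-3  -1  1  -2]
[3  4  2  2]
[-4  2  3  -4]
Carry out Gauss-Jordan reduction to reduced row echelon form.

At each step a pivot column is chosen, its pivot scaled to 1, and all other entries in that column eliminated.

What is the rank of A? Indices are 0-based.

pivot(0,0)=2: scale R0 → (1, 3/2, 3/2, -1/2)
  clear (1,0): R1 −= (-3)R0 → (0, 7/2, 11/2, -7/2)
  clear (2,0): R2 −= (3)R0 → (0, -1/2, -5/2, 7/2)
  clear (3,0): R3 −= (-4)R0 → (0, 8, 9, -6)
pivot(1,1)=7/2: scale R1 → (0, 1, 11/7, -1)
  clear (0,1): R0 −= (3/2)R1 → (1, 0, -6/7, 1)
  clear (2,1): R2 −= (-1/2)R1 → (0, 0, -12/7, 3)
  clear (3,1): R3 −= (8)R1 → (0, 0, -25/7, 2)
pivot(2,2)=-12/7: scale R2 → (0, 0, 1, -7/4)
  clear (0,2): R0 −= (-6/7)R2 → (1, 0, 0, -1/2)
  clear (1,2): R1 −= (11/7)R2 → (0, 1, 0, 7/4)
  clear (3,2): R3 −= (-25/7)R2 → (0, 0, 0, -17/4)
pivot(3,3)=-17/4: scale R3 → (0, 0, 0, 1)
  clear (0,3): R0 −= (-1/2)R3 → (1, 0, 0, 0)
  clear (1,3): R1 −= (7/4)R3 → (0, 1, 0, 0)
  clear (2,3): R2 −= (-7/4)R3 → (0, 0, 1, 0)

rank = 4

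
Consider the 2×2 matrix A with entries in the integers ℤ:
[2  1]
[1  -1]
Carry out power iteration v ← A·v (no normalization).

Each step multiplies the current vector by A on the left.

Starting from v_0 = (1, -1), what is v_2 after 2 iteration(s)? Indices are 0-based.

v_0 = (1, -1).
v_1 = A·v_0 = (1, 2).
v_2 = A·v_1 = (4, -1).

v_2 = (4, -1)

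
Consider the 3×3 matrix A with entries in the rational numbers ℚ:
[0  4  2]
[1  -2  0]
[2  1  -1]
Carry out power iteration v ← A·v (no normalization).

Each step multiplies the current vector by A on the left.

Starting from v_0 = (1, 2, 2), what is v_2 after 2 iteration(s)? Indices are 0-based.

v_0 = (1, 2, 2).
v_1 = A·v_0 = (12, -3, 2).
v_2 = A·v_1 = (-8, 18, 19).

v_2 = (-8, 18, 19)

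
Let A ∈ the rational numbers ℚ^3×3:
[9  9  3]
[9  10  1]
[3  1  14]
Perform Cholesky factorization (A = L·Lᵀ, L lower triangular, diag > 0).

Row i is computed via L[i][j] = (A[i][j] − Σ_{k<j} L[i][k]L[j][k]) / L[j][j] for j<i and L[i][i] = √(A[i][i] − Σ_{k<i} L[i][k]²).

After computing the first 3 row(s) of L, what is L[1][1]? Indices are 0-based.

L[1][1] = 1

Step 1: L[0][0] = √(9) = 3.
  L[1][0] = (9) / L[0][0] = 3.
Step 2: L[1][1] = √(1) = 1.
  L[2][0] = (3) / L[0][0] = 1.
  L[2][1] = (-2) / L[1][1] = -2.
Step 3: L[2][2] = √(9) = 3.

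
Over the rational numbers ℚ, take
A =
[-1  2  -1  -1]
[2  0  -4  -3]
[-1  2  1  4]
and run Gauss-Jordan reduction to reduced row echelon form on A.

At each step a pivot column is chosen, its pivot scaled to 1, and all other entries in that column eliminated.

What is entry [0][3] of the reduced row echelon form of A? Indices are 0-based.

M[0][3] = 7/2

pivot(0,0)=-1: scale R0 → (1, -2, 1, 1)
  clear (1,0): R1 −= (2)R0 → (0, 4, -6, -5)
  clear (2,0): R2 −= (-1)R0 → (0, 0, 2, 5)
pivot(1,1)=4: scale R1 → (0, 1, -3/2, -5/4)
  clear (0,1): R0 −= (-2)R1 → (1, 0, -2, -3/2)
pivot(2,2)=2: scale R2 → (0, 0, 1, 5/2)
  clear (0,2): R0 −= (-2)R2 → (1, 0, 0, 7/2)
  clear (1,2): R1 −= (-3/2)R2 → (0, 1, 0, 5/2)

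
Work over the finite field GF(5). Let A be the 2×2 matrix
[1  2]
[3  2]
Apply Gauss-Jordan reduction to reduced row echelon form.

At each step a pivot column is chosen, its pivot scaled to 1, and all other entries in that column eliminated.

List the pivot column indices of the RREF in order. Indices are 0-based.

pivot columns: 0, 1

[1] R0 /= 1  ⇒  (1, 2)
     R1 -= 3·R0  ⇒  (0, 1)
[2] R1 /= 1  ⇒  (0, 1)
     R0 -= 2·R1  ⇒  (1, 0)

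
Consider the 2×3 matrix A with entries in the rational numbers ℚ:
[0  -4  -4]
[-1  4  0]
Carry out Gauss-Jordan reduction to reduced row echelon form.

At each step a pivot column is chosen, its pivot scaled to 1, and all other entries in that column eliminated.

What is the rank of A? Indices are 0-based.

rank = 2

[1] R0 <-> R1
[1] R0 /= -1  ⇒  (1, -4, 0)
[2] R1 /= -4  ⇒  (0, 1, 1)
     R0 -= -4·R1  ⇒  (1, 0, 4)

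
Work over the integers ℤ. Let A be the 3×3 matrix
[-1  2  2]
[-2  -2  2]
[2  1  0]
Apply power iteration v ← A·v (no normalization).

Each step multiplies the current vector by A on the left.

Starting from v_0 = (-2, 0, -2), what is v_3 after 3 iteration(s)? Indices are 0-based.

v_0 = (-2, 0, -2).
v_1 = A·v_0 = (-2, 0, -4).
v_2 = A·v_1 = (-6, -4, -4).
v_3 = A·v_2 = (-10, 12, -16).

v_3 = (-10, 12, -16)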